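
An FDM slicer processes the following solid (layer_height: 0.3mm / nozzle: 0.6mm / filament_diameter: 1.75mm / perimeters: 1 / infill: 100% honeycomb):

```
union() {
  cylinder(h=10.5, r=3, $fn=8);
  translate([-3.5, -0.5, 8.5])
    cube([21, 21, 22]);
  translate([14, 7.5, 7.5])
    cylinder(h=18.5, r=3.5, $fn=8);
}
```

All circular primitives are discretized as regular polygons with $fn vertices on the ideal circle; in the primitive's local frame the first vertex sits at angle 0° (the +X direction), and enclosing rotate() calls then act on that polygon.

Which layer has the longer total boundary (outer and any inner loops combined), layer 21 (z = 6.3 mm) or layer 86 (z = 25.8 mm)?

Layer 21 (z = 6.3): the r=3 cylinder contributes a regular 8-gon of circumradius 3 (perimeter = 2·8·3.000·sin(180°/8) = 18.37 mm); the cube at (-3.5, -0.5) is absent (z outside [8.5, 30.5]); the cylinder at (14, 7.5) is absent (z outside [7.5, 26]); Combining (union): only the r=3 cylinder is present, so the union is just that shape — boundary = 18.37 mm. So its perimeter = 18.37 mm. Layer 86 (z = 25.8): the cylinder is not intersected at this z (z outside [0, 10.5]); the 21×21 cube at (-3.5, -0.5) contributes its full rectangle (perimeter 84.00 mm); the r=3.5 cylinder at (14, 7.5) gives a regular 8-gon of circumradius 3.5 (constant along its height) (perimeter = 2·8·3.500·sin(180°/8) = 21.43 mm); Merging all regions: the r=3.5 cylinder at (14, 7.5) lies entirely inside the 21×21 cube at (-3.5, -0.5), so the union is just the 21×21 cube at (-3.5, -0.5) — boundary = 84.00 mm. So its perimeter = 84.00 mm. Layer 86 is larger (84.00 vs 18.37 mm).

layer 86 (z = 25.8 mm)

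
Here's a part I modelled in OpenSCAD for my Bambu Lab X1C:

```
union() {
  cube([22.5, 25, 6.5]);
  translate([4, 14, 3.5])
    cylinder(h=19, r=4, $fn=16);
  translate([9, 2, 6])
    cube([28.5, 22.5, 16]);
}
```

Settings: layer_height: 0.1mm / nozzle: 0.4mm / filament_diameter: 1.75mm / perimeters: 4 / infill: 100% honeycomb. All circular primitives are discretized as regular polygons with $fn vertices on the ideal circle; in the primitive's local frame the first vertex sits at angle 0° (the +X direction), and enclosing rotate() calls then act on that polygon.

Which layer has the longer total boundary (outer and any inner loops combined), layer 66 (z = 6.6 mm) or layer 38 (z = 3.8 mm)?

layer 66 (z = 6.6 mm)

Layer 66 (z = 6.6): the cube is not intersected at this z (z outside [0, 6.5]); the r=4 cylinder at (4, 14) gives a regular 16-gon of circumradius 4 (constant along its height) (perimeter = 2·16·4.000·sin(180°/16) = 24.97 mm); the 28.5×22.5 cube at (9, 2) contributes its full rectangle (perimeter 102.00 mm); Combining (union): the 2 present regions are separate (no shared area or edge), so areas and boundary lengths simply add and each stays a separate island — boundary = 126.97 mm. So its perimeter = 126.97 mm. Layer 38 (z = 3.8): the cube (footprint 22.5×25) is included at this height (perimeter 95.00 mm); the r=4 cylinder at (4, 14) gives a regular 16-gon of circumradius 4 (constant along its height) (perimeter = 2·16·4.000·sin(180°/16) = 24.97 mm); the cube at (9, 2) is not intersected at this z (z outside [6, 22]); Taking the union: the r=4 cylinder at (4, 14) lies entirely inside the 22.5×25 cube, so the union is just the 22.5×25 cube — boundary = 95.00 mm. So its perimeter = 95.00 mm. Layer 66 is larger (126.97 vs 95.00 mm).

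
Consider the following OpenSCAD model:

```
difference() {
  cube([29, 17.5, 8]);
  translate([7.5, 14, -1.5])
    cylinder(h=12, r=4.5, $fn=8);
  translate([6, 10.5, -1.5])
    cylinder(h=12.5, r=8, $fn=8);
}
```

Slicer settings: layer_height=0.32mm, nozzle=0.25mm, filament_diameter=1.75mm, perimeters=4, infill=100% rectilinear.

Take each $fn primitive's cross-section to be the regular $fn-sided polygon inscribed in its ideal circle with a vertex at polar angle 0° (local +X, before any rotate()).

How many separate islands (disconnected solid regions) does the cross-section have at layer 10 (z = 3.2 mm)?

2

At z = 3.2 mm: the 29×17.5 cube contributes its full rectangle; the r=4.5 cylinder at (7.5, 14) gives a regular 8-gon of circumradius 4.5 (constant along its height); the r=8 cylinder at (6, 10.5) gives a regular 8-gon of circumradius 8 (constant along its height); After the difference (first − rest): starting from the 29×17.5 cube, the r=4.5 cylinder at (7.5, 14) partially overlaps it — only the 54.86 mm² overlap (of its 57.28 mm²) is removed, clipping the outline; the r=8 cylinder at (6, 10.5) partially overlaps it — only the 115.13 mm² overlap (of its 181.02 mm²) is removed, clipping the outline — 2 connected regions. Overall, the cross-section has 2 separate islands. Island count = 2.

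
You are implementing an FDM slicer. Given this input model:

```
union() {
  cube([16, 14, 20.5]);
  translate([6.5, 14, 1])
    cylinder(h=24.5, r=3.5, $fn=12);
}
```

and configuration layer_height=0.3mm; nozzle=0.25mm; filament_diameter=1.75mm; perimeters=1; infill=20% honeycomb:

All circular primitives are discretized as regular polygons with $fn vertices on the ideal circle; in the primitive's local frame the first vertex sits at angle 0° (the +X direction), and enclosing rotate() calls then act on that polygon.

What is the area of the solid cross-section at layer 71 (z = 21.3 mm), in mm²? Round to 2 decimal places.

36.75 mm²

At z = 21.3 mm: the cube does not reach this height (z outside [0, 20.5]); the r=3.5 cylinder at (6.5, 14) contributes a regular 12-gon of circumradius 3.5 (area = (12/2)·3.500²·sin(360°/12) = 36.75 mm²); Taking the union: only the r=3.5 cylinder at (6.5, 14) is present, so the union is just that shape — area = 36.75 mm². Overall, the cross-section is a single solid region. Net area = 36.75 mm².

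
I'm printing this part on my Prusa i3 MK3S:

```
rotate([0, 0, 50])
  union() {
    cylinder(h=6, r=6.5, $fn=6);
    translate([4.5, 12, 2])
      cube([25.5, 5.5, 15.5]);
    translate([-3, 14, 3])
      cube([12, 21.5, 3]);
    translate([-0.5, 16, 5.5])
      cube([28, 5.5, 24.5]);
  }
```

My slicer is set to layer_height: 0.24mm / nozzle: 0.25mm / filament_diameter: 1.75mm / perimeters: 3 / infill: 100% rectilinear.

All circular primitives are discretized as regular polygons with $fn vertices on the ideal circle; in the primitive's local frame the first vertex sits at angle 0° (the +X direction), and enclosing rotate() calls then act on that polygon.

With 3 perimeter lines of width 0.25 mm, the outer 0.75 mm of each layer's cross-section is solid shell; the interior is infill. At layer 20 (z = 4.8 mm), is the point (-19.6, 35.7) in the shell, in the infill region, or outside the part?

At z = 4.8 mm: the r=6.5 cylinder gives a regular 6-gon of circumradius 6.5 (constant along its height); the 25.5×5.5 cube at (4.5, 12) contributes its full rectangle; the cube at (-3, 14) (footprint 12×21.5) is included at this height; the cube at (-0.5, 16) is absent (z outside [5.5, 30]); Merging all regions: the regions partially overlap (shared area 15.75 mm²), so overlapping operands fuse into one piece — 2 connected regions; (rotated 50° about Z; rotation is an isometry so areas/perimeters/island counts are preserved). Overall, the cross-section has 2 separate islands. Undo the 50° rotation: the query point maps to (14.749, 37.962) in the un-rotated model frame. The nearest boundary edge runs (-3.00, 35.50)→(9.00, 35.50); distance from the point to it = 6.25 mm. The point is not inside any of the regions above, so it lies outside the cross-section (6.25 mm from the nearest boundary).

outside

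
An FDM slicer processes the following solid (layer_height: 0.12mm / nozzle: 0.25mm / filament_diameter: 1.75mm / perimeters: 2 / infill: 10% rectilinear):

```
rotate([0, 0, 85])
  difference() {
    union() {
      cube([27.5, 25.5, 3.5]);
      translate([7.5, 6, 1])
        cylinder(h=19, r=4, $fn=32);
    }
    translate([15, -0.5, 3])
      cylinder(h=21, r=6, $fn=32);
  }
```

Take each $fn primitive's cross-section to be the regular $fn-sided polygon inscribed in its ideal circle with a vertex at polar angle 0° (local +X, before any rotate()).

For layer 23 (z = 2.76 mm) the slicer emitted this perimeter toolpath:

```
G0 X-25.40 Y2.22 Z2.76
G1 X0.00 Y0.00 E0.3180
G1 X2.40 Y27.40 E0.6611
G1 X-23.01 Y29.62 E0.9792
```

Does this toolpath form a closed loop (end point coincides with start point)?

Start point (G0): (-25.40, 2.22). End point (last G1): the path does not return to the start — open.

no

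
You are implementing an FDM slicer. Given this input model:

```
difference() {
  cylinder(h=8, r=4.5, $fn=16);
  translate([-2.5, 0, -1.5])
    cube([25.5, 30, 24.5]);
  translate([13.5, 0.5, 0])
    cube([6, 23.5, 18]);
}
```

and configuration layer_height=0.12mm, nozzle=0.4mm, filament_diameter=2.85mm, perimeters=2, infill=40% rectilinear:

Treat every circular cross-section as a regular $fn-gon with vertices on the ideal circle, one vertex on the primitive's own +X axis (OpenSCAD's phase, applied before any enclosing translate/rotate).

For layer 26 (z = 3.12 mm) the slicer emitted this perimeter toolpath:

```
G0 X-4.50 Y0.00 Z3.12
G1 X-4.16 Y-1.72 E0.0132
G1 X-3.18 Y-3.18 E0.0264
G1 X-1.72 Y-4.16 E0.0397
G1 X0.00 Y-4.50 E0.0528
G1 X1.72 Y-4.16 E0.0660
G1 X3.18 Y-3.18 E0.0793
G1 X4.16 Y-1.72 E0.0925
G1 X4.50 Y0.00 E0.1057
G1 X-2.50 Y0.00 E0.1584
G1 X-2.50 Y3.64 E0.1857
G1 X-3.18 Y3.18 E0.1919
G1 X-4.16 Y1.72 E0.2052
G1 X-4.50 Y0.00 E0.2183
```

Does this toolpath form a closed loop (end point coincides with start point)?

yes

Start point (G0): (-4.50, 0.00). End point (last G1): the path returns to the start — closed.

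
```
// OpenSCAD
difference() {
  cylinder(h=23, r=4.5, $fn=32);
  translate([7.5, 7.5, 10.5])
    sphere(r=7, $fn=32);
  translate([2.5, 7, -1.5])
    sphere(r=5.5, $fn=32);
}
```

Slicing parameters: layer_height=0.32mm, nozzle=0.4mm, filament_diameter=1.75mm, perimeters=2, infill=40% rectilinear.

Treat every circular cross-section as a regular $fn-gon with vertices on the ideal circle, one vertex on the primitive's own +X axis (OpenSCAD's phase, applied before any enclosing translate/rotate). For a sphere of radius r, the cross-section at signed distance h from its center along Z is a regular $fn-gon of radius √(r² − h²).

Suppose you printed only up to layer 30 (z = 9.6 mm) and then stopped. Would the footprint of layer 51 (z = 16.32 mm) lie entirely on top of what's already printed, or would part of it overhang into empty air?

part overhangs

Compare the two slices. At z = 9.6: the r=4.5 cylinder gives a regular 32-gon of circumradius 4.5 (constant along its height) (area = (32/2)·4.500²·sin(360°/32) = 63.21 mm²); the r=7 sphere at (7.5, 7.5) contributes a regular 32-gon of circumradius √(7²−0.9²) = 6.942 (area = (32/2)·6.942²·sin(360°/32) = 150.42 mm²); the sphere at (2.5, 7) is absent (|z−center|=11.100 > r=5.5); Subtracting the remaining from the first: starting from the r=4.5 cylinder (63.21 mm²), the r=7 sphere at (7.5, 7.5) partially overlaps it — only the 2.19 mm² overlap (of its 150.42 mm²) is removed, clipping the outline — area = 61.02 mm². At z = 16.32: the cylinder: section is a regular 32-gon, circumradius r=4.5 (area = (32/2)·4.500²·sin(360°/32) = 63.21 mm²); the sphere at (7.5, 7.5): section is a regular 32-gon, circumradius = √(r²−h²) = √(7²−5.82²) = 3.889 (area = (32/2)·3.889²·sin(360°/32) = 47.22 mm²); the sphere at (2.5, 7) is absent (|z−center|=17.820 > r=5.5); Taking the first minus the rest: starting from the r=4.5 cylinder (63.21 mm²), the r=7 sphere at (7.5, 7.5) misses the remaining region (no effect) — area = 63.21 mm². Checking containment: at z = 16.32 the cross-section extends beyond the z = 9.6 cross-section by about 2.19 mm².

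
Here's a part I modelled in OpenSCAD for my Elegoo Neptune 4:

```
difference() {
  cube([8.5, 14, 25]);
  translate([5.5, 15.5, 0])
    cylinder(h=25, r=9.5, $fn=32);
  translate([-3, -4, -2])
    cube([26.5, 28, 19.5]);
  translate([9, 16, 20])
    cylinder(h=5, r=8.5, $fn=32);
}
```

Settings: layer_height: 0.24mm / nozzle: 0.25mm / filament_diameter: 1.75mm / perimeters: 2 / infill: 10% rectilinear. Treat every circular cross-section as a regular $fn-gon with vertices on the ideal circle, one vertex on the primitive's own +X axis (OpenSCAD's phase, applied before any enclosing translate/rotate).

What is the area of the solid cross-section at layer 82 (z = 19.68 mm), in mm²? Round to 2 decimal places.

54.84 mm²

At z = 19.68 mm: the cube is present — its section is the full 8.5×14 rectangle (area 119.00 mm²); the cylinder at (5.5, 15.5): section is a regular 32-gon, circumradius r=9.5 (area = (32/2)·9.500²·sin(360°/32) = 281.71 mm²); the cube at (-3, -4) is not intersected at this z (z outside [-2, 17.5]); the cylinder at (9, 16) is absent (z outside [20, 25]); After the difference (first − rest): starting from the 8.5×14 cube (119.00 mm²), the r=9.5 cylinder at (5.5, 15.5) partially overlaps it — only the 64.16 mm² overlap (of its 281.71 mm²) is removed, clipping the outline — area = 54.84 mm². Overall, the cross-section is a single solid region. Net area = 54.84 mm².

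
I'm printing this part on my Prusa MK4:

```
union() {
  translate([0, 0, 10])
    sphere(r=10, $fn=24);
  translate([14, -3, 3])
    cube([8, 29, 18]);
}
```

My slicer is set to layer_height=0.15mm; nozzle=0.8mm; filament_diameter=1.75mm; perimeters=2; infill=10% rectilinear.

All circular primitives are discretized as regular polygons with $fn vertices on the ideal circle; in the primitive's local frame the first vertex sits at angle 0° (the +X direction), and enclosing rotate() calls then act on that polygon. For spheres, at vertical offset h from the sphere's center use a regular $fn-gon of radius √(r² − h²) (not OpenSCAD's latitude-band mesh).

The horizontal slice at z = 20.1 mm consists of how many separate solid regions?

At z = 20.1 mm: the sphere does not reach this height (|z−center|=10.100 > r=10); the cube at (14, -3) is present — its section is the full 8×29 rectangle; Merging all regions: only the 8×29 cube at (14, -3) is present, so the union is just that shape — 1 connected region. The result has 1 disconnected region.

1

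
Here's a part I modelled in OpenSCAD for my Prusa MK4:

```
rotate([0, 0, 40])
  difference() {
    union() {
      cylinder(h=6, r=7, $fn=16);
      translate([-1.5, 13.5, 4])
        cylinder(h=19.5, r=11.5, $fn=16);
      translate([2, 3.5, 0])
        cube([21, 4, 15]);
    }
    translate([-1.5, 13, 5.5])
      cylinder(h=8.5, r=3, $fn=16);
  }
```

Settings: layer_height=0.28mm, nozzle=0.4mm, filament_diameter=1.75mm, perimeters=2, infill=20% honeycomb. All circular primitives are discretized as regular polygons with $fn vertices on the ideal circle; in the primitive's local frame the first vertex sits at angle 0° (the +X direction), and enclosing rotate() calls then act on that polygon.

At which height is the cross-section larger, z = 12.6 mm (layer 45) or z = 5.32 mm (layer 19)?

layer 19 (z = 5.32 mm)

Layer 45 (z = 12.6): the cylinder is absent (z outside [0, 6]); the r=11.5 cylinder at (-1.5, 13.5) contributes a regular 16-gon of circumradius 11.5 (area = (16/2)·11.500²·sin(360°/16) = 404.88 mm²); the cube at (2, 3.5) (footprint 21×4) is included at this height (area 84.00 mm²); Combining (union): the regions partially overlap — summed areas 488.88 mm² minus the doubly-counted overlap 17.43 mm² gives 471.45 mm² — area = 471.45 mm²; the cylinder at (-1.5, 13): section is a regular 16-gon, circumradius r=3 (area = (16/2)·3.000²·sin(360°/16) = 27.55 mm²); After the difference (first − rest): starting from that combined region (471.45 mm²), the r=3 cylinder at (-1.5, 13) lies wholly inside it (removes its full 27.55 mm² and its 18.73 mm outline becomes a hole wall) — area = 443.89 mm²; (whole slice rotated 40° about Z — lengths, areas and connectivity unchanged). So its area = 443.89 mm². Layer 19 (z = 5.32): the r=7 cylinder gives a regular 16-gon of circumradius 7 (constant along its height) (area = (16/2)·7.000²·sin(360°/16) = 150.01 mm²); the r=11.5 cylinder at (-1.5, 13.5) gives a regular 16-gon of circumradius 11.5 (constant along its height) (area = (16/2)·11.500²·sin(360°/16) = 404.88 mm²); the 21×4 cube at (2, 3.5) contributes its full rectangle (area 84.00 mm²); Combining (union): the regions partially overlap — summed areas 638.89 mm² minus the doubly-counted overlap 55.93 mm² gives 582.96 mm² — area = 582.96 mm²; the cylinder at (-1.5, 13) does not reach this height (z outside [5.5, 14]); After the difference (first − rest): none of the subtracted shapes is present at this height, so that combined region is unchanged — area = 582.96 mm²; (rotated 40° about Z; rotation is an isometry so areas/perimeters/island counts are preserved). So its area = 582.96 mm². Layer 19 is larger (582.96 vs 443.89 mm²).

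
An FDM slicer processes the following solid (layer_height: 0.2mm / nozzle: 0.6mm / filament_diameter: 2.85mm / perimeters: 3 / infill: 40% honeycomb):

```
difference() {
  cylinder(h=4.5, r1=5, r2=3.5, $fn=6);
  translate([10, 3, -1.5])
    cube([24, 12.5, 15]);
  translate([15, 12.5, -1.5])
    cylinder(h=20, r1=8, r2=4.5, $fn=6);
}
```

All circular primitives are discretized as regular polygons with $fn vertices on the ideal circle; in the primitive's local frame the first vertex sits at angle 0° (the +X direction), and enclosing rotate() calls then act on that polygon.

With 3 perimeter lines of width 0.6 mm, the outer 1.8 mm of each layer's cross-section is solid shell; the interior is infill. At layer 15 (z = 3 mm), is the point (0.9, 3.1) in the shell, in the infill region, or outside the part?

At z = 3 mm: the cone (r1=5→r2=3.5) has section circumradius 4.000 here — a regular 6-gon; the 24×12.5 cube at (10, 3) contributes its full rectangle; the cone at (15, 12.5) contributes a regular 6-gon of circumradius 7.213 (interpolated between r1=8 and r2=4.5 at t=0.225); Taking the first minus the rest: starting from the cone, the 24×12.5 cube at (10, 3) misses the remaining region (no effect); the cone at (15, 12.5) misses the remaining region (no effect) — 1 connected region. Overall, the cross-section is a single solid region. The nearest boundary edge runs (-2.00, 3.46)→(2.00, 3.46); distance from the point to it = 0.36 mm. The point is inside the cross-section, 0.36 mm from the nearest boundary — within the 1.8 mm shell band (3 × 0.6).

shell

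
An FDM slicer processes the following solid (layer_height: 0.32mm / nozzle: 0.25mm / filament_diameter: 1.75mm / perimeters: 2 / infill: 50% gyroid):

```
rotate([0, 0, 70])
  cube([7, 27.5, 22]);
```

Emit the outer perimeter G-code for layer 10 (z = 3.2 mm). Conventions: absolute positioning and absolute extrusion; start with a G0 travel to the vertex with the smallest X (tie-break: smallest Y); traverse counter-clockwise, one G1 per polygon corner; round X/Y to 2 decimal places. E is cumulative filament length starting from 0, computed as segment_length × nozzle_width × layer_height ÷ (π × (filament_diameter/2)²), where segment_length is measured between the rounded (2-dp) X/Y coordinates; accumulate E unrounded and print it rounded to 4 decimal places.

At z = 3.2 mm: the cube (footprint 7×27.5) is included at this height; (rotated 70° about Z; rotation is an isometry so areas/perimeters/island counts are preserved). The outline is a single polygon with 4 vertices. Extrusion per mm of travel: 0.25 × 0.32 / (π × 0.875²) = 0.033260. Accumulating E over each segment gives final E = 2.2946.

G0 X-25.84 Y9.41 Z3.20
G1 X0.00 Y0.00 E0.9147
G1 X2.39 Y6.58 E1.1475
G1 X-23.45 Y15.98 E2.0620
G1 X-25.84 Y9.41 E2.2946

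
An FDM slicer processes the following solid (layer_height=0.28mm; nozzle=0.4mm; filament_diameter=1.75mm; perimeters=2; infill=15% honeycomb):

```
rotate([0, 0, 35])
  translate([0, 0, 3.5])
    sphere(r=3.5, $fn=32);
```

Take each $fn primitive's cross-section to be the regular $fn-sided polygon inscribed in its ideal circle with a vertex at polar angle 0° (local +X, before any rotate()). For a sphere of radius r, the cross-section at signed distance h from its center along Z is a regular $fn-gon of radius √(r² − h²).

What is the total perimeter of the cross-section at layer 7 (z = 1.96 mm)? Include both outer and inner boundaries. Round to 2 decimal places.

19.72 mm

At z = 1.96 mm: the r=3.5 sphere slices to a regular 32-gon of circumradius 3.143 (√(r²−h²) with h=1.54 from center) (perimeter = 2·32·3.143·sin(180°/32) = 19.72 mm); (whole slice rotated 35° about Z — lengths, areas and connectivity unchanged). Overall, the cross-section is a single solid region. Total boundary length (outer) = 19.72 mm.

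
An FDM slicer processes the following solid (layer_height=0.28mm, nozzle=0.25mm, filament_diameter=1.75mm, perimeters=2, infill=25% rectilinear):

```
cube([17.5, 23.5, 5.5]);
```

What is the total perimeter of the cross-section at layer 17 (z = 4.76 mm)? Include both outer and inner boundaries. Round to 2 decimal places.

At z = 4.76 mm: the 17.5×23.5 cube contributes its full rectangle (perimeter 82.00 mm). Overall, the cross-section is a single solid region. Total boundary length (outer) = 82.00 mm.

82.00 mm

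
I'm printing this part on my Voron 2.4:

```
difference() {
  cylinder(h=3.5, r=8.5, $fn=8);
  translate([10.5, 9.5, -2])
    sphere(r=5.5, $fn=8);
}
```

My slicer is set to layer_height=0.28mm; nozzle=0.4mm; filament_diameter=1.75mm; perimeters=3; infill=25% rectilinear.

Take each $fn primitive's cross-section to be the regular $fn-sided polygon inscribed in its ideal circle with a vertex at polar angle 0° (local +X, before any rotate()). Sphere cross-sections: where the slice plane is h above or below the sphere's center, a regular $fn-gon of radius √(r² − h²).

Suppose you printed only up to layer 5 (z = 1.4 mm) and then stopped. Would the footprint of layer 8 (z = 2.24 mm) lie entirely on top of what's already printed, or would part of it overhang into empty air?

Compare the two slices. At z = 1.4: the r=8.5 cylinder gives a regular 8-gon of circumradius 8.5 (constant along its height) (area = (8/2)·8.500²·sin(360°/8) = 204.35 mm²); the sphere at (10.5, 9.5): section is a regular 8-gon, circumradius = √(r²−h²) = √(5.5²−3.4²) = 4.323 (area = (8/2)·4.323²·sin(360°/8) = 52.86 mm²); Subtracting the remaining from the first: starting from the r=8.5 cylinder (204.35 mm²), the r=5.5 sphere at (10.5, 9.5) misses the remaining region (no effect) — area = 204.35 mm². At z = 2.24: the r=8.5 cylinder contributes a regular 8-gon of circumradius 8.5 (area = (8/2)·8.500²·sin(360°/8) = 204.35 mm²); the sphere at (10.5, 9.5): section is a regular 8-gon, circumradius = √(r²−h²) = √(5.5²−4.24²) = 3.503 (area = (8/2)·3.503²·sin(360°/8) = 34.71 mm²); Subtracting the remaining from the first: starting from the r=8.5 cylinder (204.35 mm²), the r=5.5 sphere at (10.5, 9.5) misses the remaining region (no effect) — area = 204.35 mm². Checking containment: the cross-section at z = 2.24 is a subset of the cross-section at z = 1.4.

entirely on top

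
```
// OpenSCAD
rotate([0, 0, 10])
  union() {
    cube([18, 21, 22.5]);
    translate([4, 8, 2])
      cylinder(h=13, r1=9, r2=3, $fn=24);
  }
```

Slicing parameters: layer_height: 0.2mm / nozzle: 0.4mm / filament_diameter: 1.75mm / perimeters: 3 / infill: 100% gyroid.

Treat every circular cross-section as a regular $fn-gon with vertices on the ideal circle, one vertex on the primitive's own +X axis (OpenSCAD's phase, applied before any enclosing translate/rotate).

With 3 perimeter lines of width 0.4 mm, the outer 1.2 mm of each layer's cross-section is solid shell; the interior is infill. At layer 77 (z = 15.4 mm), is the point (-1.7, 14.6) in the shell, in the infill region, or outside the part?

At z = 15.4 mm: the cube (footprint 18×21) is included at this height; the cone at (4, 8) does not reach this height (z outside [2, 15]); Taking the union: only the 18×21 cube is present, so the union is just that shape — 1 connected region; (whole slice rotated 10° about Z — lengths, areas and connectivity unchanged). Overall, the cross-section is a single solid region. Undo the 10° rotation: the query point maps to (0.861, 14.673) in the un-rotated model frame. The nearest boundary edge runs (0.00, 21.00)→(0.00, 0.00); distance from the point to it = 0.86 mm. The point is inside the cross-section, 0.86 mm from the nearest boundary — within the 1.2 mm shell band (3 × 0.4).

shell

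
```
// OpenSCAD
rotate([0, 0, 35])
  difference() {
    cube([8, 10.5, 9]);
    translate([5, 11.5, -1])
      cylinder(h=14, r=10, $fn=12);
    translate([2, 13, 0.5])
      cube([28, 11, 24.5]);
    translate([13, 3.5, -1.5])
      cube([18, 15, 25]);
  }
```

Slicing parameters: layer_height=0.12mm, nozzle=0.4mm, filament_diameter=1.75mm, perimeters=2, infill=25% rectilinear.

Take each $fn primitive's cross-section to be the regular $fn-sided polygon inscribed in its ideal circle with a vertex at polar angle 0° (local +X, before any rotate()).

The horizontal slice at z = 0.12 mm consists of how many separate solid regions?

At z = 0.12 mm: the cube is present — its section is the full 8×10.5 rectangle; the cylinder at (5, 11.5): section is a regular 12-gon, circumradius r=10; the cube at (2, 13) is not intersected at this z (z outside [0.5, 25]); the 18×15 cube at (13, 3.5) contributes its full rectangle; After the difference (first − rest): starting from the 8×10.5 cube, the r=10 cylinder at (5, 11.5) partially overlaps it — only the 67.44 mm² overlap (of its 300.00 mm²) is removed, clipping the outline; the 18×15 cube at (13, 3.5) misses the remaining region (no effect) — 1 connected region; (whole slice rotated 35° about Z — lengths, areas and connectivity unchanged). The result has 1 disconnected region.

1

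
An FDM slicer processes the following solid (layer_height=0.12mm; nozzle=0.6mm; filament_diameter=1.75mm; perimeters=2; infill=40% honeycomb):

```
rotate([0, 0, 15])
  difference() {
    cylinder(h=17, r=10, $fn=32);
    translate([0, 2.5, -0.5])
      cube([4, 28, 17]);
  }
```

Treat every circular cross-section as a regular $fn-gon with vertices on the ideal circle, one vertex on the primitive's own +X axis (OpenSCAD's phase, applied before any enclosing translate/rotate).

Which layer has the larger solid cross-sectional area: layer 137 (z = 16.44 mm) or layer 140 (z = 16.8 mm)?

layer 140 (z = 16.8 mm)

Layer 137 (z = 16.44): the r=10 cylinder gives a regular 32-gon of circumradius 10 (constant along its height) (area = (32/2)·10.000²·sin(360°/32) = 312.14 mm²); the cube at (0, 2.5) (footprint 4×28) is included at this height (area 112.00 mm²); Subtracting the remaining from the first: starting from the r=10 cylinder (312.14 mm²), the 4×28 cube at (0, 2.5) partially overlaps it — only the 28.78 mm² overlap (of its 112.00 mm²) is removed, clipping the outline — area = 283.37 mm²; (rotated 15° about Z; rotation is an isometry so areas/perimeters/island counts are preserved). So its area = 283.37 mm². Layer 140 (z = 16.8): the r=10 cylinder gives a regular 32-gon of circumradius 10 (constant along its height) (area = (32/2)·10.000²·sin(360°/32) = 312.14 mm²); the cube at (0, 2.5) does not reach this height (z outside [-0.5, 16.5]); Subtracting the remaining from the first: none of the subtracted shapes is present at this height, so the r=10 cylinder is unchanged — area = 312.14 mm²; (whole slice rotated 15° about Z — lengths, areas and connectivity unchanged). So its area = 312.14 mm². Layer 140 is larger (312.14 vs 283.37 mm²).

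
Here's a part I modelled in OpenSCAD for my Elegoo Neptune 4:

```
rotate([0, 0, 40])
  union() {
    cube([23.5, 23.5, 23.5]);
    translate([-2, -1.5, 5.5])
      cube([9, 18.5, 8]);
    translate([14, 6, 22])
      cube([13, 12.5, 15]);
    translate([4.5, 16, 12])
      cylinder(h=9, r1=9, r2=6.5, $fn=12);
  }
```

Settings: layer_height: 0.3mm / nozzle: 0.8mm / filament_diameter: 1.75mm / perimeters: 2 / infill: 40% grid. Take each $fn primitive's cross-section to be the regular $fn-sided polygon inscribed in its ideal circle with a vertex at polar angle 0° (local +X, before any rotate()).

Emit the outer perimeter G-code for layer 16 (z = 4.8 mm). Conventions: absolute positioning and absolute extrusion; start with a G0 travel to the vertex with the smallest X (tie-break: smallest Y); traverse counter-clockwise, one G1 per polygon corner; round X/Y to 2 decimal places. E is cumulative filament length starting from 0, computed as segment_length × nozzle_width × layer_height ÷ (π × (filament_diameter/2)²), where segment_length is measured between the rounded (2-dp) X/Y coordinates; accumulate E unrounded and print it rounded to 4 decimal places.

G0 X-15.11 Y18.00 Z4.80
G1 X0.00 Y0.00 E2.3450
G1 X18.00 Y15.11 E4.6899
G1 X2.90 Y33.11 E7.0343
G1 X-15.11 Y18.00 E9.3800

At z = 4.8 mm: the cube is present — its section is the full 23.5×23.5 rectangle; the cube at (-2, -1.5) is absent (z outside [5.5, 13.5]); the cube at (14, 6) is not intersected at this z (z outside [22, 37]); the cone at (4.5, 16) does not reach this height (z outside [12, 21]); Taking the union: only the 23.5×23.5 cube is present, so the union is just that shape — 1 connected region; (rotated 40° about Z; rotation is an isometry so areas/perimeters/island counts are preserved). The outline is a single polygon with 4 vertices. Extrusion per mm of travel: 0.8 × 0.3 / (π × 0.875²) = 0.099780. Accumulating E over each segment gives final E = 9.3800.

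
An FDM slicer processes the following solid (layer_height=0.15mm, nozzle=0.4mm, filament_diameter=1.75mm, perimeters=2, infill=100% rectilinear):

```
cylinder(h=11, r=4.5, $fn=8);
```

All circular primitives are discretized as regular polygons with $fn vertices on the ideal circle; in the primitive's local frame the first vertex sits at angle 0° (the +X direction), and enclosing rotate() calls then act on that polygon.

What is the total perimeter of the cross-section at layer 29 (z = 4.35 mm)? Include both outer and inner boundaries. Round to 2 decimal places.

At z = 4.35 mm: the r=4.5 cylinder contributes a regular 8-gon of circumradius 4.5 (perimeter = 2·8·4.500·sin(180°/8) = 27.55 mm). Overall, the cross-section is a single solid region. Total boundary length (outer) = 27.55 mm.

27.55 mm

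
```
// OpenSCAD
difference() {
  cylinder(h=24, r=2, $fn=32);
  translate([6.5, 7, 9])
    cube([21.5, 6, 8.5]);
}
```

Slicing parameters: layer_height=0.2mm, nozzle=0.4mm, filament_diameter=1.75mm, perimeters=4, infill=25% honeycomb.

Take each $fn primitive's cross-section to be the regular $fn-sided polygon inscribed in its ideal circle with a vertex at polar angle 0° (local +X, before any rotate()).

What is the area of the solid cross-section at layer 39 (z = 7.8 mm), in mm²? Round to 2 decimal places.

At z = 7.8 mm: the r=2 cylinder contributes a regular 32-gon of circumradius 2 (area = (32/2)·2.000²·sin(360°/32) = 12.49 mm²); the cube at (6.5, 7) does not reach this height (z outside [9, 17.5]); After the difference (first − rest): none of the subtracted shapes is present at this height, so the r=2 cylinder is unchanged — area = 12.49 mm². Overall, the cross-section is a single solid region. Net area = 12.49 mm².

12.49 mm²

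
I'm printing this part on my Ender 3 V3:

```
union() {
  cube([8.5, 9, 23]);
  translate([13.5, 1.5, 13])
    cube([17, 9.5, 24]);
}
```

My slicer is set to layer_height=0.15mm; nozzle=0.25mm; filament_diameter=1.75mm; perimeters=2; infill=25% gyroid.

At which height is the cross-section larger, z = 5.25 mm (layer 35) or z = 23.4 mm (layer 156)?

Layer 35 (z = 5.25): the 8.5×9 cube contributes its full rectangle (area 76.50 mm²); the cube at (13.5, 1.5) is absent (z outside [13, 37]); Combining (union): only the 8.5×9 cube is present, so the union is just that shape — area = 76.50 mm². So its area = 76.50 mm². Layer 156 (z = 23.4): the cube does not reach this height (z outside [0, 23]); the cube at (13.5, 1.5) (footprint 17×9.5) is included at this height (area 161.50 mm²); Combining (union): only the 17×9.5 cube at (13.5, 1.5) is present, so the union is just that shape — area = 161.50 mm². So its area = 161.50 mm². Layer 156 is larger (161.50 vs 76.50 mm²).

layer 156 (z = 23.4 mm)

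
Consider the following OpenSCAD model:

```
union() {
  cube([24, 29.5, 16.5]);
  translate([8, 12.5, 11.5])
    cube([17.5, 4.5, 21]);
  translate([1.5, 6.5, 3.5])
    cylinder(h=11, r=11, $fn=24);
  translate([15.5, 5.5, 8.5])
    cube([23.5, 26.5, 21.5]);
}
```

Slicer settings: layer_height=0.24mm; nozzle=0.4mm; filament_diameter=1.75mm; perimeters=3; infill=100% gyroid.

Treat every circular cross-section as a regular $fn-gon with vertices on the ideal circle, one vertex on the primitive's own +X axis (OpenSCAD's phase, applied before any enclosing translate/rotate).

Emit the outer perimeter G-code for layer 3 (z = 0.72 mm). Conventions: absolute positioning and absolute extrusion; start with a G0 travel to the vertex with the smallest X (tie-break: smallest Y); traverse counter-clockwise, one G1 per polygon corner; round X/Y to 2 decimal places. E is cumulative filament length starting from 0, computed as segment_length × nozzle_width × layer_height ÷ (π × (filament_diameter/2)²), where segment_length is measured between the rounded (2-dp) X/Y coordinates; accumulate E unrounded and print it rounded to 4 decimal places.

G0 X0.00 Y0.00 Z0.72
G1 X24.00 Y0.00 E0.9579
G1 X24.00 Y29.50 E2.1353
G1 X0.00 Y29.50 E3.0932
G1 X0.00 Y0.00 E4.2706

At z = 0.72 mm: the 24×29.5 cube contributes its full rectangle; the cube at (8, 12.5) does not reach this height (z outside [11.5, 32.5]); the cylinder at (1.5, 6.5) is absent (z outside [3.5, 14.5]); the cube at (15.5, 5.5) does not reach this height (z outside [8.5, 30]); Merging all regions: only the 24×29.5 cube is present, so the union is just that shape — 1 connected region. The outline is a single polygon with 4 vertices. Extrusion per mm of travel: 0.4 × 0.24 / (π × 0.875²) = 0.039912. Accumulating E over each segment gives final E = 4.2706.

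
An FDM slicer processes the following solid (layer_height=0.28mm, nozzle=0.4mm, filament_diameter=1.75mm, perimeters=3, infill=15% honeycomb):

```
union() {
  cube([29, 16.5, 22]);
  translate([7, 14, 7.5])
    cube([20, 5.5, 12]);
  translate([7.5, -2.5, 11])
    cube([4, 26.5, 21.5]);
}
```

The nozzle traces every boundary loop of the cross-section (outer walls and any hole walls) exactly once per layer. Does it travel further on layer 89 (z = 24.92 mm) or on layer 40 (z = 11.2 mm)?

layer 40 (z = 11.2 mm)

Layer 89 (z = 24.92): the cube does not reach this height (z outside [0, 22]); the cube at (7, 14) is not intersected at this z (z outside [7.5, 19.5]); the 4×26.5 cube at (7.5, -2.5) contributes its full rectangle (perimeter 61.00 mm); Taking the union: only the 4×26.5 cube at (7.5, -2.5) is present, so the union is just that shape — boundary = 61.00 mm. So its perimeter = 61.00 mm. Layer 40 (z = 11.2): the cube (footprint 29×16.5) is included at this height (perimeter 91.00 mm); the cube at (7, 14) is present — its section is the full 20×5.5 rectangle (perimeter 51.00 mm); the cube at (7.5, -2.5) (footprint 4×26.5) is included at this height (perimeter 61.00 mm); Taking the union: the regions partially overlap (shared area 128.00 mm²), so the edge portions inside another operand are dropped and the merged outline is re-measured after clipping — boundary = 111.00 mm. So its perimeter = 111.00 mm. Layer 40 is larger (111.00 vs 61.00 mm).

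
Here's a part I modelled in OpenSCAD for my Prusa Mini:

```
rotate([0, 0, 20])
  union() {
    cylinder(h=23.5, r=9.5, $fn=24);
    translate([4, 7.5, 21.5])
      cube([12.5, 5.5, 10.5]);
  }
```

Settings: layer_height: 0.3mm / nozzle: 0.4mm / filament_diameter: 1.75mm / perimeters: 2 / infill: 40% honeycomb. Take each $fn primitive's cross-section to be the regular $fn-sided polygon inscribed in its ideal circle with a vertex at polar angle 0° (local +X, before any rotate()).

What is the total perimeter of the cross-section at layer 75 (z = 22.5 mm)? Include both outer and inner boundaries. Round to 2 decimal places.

At z = 22.5 mm: the r=9.5 cylinder gives a regular 24-gon of circumradius 9.5 (constant along its height) (perimeter = 2·24·9.500·sin(180°/24) = 59.52 mm); the cube at (4, 7.5) (footprint 12.5×5.5) is included at this height (perimeter 36.00 mm); Combining (union): the regions partially overlap (shared area 1.01 mm²), so the edge portions inside another operand are dropped and the merged outline is re-measured after clipping — boundary = 90.78 mm; (rotated 20° about Z; rotation is an isometry so areas/perimeters/island counts are preserved). Overall, the cross-section is a single solid region. Total boundary length (outer) = 90.78 mm.

90.78 mm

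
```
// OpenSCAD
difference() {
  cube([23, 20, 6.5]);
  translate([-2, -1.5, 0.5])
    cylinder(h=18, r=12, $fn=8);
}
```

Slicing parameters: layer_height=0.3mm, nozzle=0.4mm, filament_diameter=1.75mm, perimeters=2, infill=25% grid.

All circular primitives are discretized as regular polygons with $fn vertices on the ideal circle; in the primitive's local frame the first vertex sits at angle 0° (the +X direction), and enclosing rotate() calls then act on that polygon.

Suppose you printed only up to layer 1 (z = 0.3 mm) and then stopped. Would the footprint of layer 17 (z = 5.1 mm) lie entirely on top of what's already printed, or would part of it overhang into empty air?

entirely on top

Compare the two slices. At z = 0.3: the cube (footprint 23×20) is included at this height (area 460.00 mm²); the cylinder at (-2, -1.5) is not intersected at this z (z outside [0.5, 18.5]); Subtracting the remaining from the first: none of the subtracted shapes is present at this height, so the 23×20 cube is unchanged — area = 460.00 mm². At z = 5.1: the cube (footprint 23×20) is included at this height (area 460.00 mm²); the r=12 cylinder at (-2, -1.5) gives a regular 8-gon of circumradius 12 (constant along its height) (area = (8/2)·12.000²·sin(360°/8) = 407.29 mm²); After the difference (first − rest): starting from the 23×20 cube (460.00 mm²), the r=12 cylinder at (-2, -1.5) partially overlaps it — only the 64.12 mm² overlap (of its 407.29 mm²) is removed, clipping the outline — area = 395.88 mm². Checking containment: the cross-section at z = 5.1 is a subset of the cross-section at z = 0.3.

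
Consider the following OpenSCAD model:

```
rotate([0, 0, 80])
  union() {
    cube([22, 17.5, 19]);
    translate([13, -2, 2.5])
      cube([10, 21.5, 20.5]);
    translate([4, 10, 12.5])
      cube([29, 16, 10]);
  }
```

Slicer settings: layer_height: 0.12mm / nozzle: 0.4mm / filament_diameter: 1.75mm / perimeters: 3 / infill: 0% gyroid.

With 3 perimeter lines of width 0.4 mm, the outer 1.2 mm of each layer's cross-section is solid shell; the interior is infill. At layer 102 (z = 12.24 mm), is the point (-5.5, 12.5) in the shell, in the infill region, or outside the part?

At z = 12.24 mm: the cube is present — its section is the full 22×17.5 rectangle; the 10×21.5 cube at (13, -2) contributes its full rectangle; the cube at (4, 10) does not reach this height (z outside [12.5, 22.5]); Merging all regions: the regions partially overlap (shared area 157.50 mm²), so overlapping operands fuse into one piece — 1 connected region; (rotated 80° about Z; rotation is an isometry so areas/perimeters/island counts are preserved). Overall, the cross-section is a single solid region. Undo the 80° rotation: the query point maps to (11.355, 7.587) in the un-rotated model frame. The nearest boundary edge runs (13.00, 0.00)→(0.00, 0.00); distance from the point to it = 7.59 mm. The point is inside the cross-section and 7.59 mm from the nearest boundary — more than the 1.2 mm shell width (3 × 0.4), so it's in the infill interior.

infill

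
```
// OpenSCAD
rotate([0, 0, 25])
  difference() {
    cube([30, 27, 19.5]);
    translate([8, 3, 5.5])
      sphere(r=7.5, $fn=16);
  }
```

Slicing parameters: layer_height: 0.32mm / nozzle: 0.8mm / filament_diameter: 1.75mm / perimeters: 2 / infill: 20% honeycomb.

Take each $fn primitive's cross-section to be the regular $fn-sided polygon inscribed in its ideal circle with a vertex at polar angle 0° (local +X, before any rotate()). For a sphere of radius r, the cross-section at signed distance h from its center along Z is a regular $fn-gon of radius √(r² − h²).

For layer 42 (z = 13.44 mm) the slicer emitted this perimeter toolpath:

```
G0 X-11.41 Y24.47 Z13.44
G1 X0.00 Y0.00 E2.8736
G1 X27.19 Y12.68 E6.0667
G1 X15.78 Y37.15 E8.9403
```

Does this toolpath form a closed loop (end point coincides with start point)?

no

Start point (G0): (-11.41, 24.47). End point (last G1): the path does not return to the start — open.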